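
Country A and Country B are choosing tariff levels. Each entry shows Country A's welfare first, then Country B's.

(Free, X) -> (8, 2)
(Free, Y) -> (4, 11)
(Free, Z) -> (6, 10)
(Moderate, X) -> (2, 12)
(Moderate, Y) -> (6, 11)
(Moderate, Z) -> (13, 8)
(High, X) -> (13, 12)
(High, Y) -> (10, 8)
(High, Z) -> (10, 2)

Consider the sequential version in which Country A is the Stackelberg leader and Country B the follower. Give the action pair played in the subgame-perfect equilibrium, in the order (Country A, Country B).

Work backward from Country B's decision.
- Free: BR = Y, leader payoff 4.
- Moderate: BR = X, leader payoff 2.
- High: BR = X, leader payoff 13.
Maximizing over 4, 2, 13, Country A chooses High. Subgame-perfect outcome: (High, X) with payoffs (13, 12).

(High, X)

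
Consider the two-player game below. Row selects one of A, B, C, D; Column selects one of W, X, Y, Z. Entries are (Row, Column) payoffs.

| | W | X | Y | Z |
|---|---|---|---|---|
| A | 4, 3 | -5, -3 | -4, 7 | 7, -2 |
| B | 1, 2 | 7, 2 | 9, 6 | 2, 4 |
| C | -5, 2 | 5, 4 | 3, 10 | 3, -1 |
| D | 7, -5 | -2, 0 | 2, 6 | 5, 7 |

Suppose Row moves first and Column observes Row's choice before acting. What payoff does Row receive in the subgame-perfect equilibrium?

Work backward from Column's decision.
- A: Column compares 3, -3, 7, -2 and picks Y; Row would get -4.
- B: Column compares 2, 2, 6, 4 and picks Y; Row would get 9.
- C: Column compares 2, 4, 10, -1 and picks Y; Row would get 3.
- D: Column compares -5, 0, 6, 7 and picks Z; Row would get 5.
Row's induced payoffs are -4, 9, 3, 5, so Row commits to B. Subgame-perfect outcome: (B, Y) with payoffs (9, 6).

9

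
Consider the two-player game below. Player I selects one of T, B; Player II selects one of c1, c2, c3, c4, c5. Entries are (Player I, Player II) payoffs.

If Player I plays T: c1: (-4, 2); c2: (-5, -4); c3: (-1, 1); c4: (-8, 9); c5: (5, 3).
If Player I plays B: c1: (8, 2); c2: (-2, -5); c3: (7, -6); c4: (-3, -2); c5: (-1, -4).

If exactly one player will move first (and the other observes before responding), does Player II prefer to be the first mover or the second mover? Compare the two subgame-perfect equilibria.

If Player I leads: Player II's best replies are T→c4, B→c1; Player I's induced payoffs -8, 8; outcome (B, c1), payoffs (8, 2).
If Player II leads: Player I's best replies are c1→B, c2→B, c3→B, c4→B, c5→T; Player II's induced payoffs 2, -5, -6, -2, 3; outcome (T, c5), payoffs (5, 3).
Player II gets 3 moving first and 2 moving second, so Player II prefers to move first.

first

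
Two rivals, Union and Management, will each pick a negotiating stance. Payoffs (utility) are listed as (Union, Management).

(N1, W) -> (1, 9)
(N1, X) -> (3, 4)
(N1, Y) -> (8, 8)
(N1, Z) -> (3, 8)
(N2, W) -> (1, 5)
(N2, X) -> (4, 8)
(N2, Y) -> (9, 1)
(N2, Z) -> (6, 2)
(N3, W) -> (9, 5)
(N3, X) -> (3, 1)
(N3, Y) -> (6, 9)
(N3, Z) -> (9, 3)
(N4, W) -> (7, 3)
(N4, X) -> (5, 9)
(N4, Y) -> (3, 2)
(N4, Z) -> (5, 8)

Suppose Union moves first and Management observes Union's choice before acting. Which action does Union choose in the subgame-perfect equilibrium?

N3

Backward induction with Union moving first.
- N1: BR = W, leader payoff 1.
- N2: BR = X, leader payoff 4.
- N3: BR = Y, leader payoff 6.
- N4: BR = X, leader payoff 5.
Union's induced payoffs are 1, 4, 6, 5, so Union commits to N3. Subgame-perfect outcome: (N3, Y) with payoffs (6, 9).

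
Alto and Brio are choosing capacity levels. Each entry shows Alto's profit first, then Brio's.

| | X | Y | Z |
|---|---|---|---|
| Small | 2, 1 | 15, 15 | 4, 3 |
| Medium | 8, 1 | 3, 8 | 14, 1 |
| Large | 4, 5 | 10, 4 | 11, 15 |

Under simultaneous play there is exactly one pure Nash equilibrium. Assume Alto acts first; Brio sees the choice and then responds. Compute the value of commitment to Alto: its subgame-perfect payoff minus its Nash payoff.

Brio best-responds to each possible Alto move:
- Small: BR = Y, leader payoff 15.
- Medium: BR = Y, leader payoff 3.
- Large: BR = Z, leader payoff 11.
Maximizing over 15, 3, 11, Alto chooses Small. Subgame-perfect outcome: (Small, Y) with payoffs (15, 15).
Under simultaneous play:
Alto's best replies: X→Medium; Y→Small; Z→Medium.
Brio's best replies: Small→Y; Medium→Y; Large→Z.
The unique mutual best reply is (Small, Y), giving (15, 15).
Alto's commitment gain: 15 − 15 = 0.

0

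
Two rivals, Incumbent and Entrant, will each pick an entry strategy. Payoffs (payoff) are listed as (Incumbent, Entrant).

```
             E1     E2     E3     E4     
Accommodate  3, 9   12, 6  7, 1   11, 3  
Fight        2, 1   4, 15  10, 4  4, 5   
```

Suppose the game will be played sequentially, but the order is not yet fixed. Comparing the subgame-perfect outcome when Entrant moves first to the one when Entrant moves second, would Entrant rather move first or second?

second

If Incumbent leads: Entrant's best replies are Accommodate→E1, Fight→E2; Incumbent's induced payoffs 3, 4; outcome (Fight, E2), payoffs (4, 15).
If Entrant leads: Incumbent's best replies are E1→Accommodate, E2→Accommodate, E3→Fight, E4→Accommodate; Entrant's induced payoffs 9, 6, 4, 3; outcome (Accommodate, E1), payoffs (3, 9).
Entrant gets 9 moving first and 15 moving second, so Entrant prefers to move second.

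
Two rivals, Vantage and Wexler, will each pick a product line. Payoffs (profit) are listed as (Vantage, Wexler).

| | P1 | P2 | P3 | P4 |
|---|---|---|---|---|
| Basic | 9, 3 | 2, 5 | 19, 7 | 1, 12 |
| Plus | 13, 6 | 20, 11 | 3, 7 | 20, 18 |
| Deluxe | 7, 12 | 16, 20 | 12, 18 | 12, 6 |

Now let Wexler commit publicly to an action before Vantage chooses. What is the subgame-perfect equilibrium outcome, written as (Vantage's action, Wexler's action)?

(Plus, P4)

Work backward from Vantage's decision.
- P1: Vantage compares 9, 13, 7 and picks Plus; Wexler would get 6.
- P2: Vantage compares 2, 20, 16 and picks Plus; Wexler would get 11.
- P3: Vantage compares 19, 3, 12 and picks Basic; Wexler would get 7.
- P4: Vantage compares 1, 20, 12 and picks Plus; Wexler would get 18.
Maximizing over 6, 11, 7, 18, Wexler chooses P4. Subgame-perfect outcome: (Plus, P4) with payoffs (20, 18).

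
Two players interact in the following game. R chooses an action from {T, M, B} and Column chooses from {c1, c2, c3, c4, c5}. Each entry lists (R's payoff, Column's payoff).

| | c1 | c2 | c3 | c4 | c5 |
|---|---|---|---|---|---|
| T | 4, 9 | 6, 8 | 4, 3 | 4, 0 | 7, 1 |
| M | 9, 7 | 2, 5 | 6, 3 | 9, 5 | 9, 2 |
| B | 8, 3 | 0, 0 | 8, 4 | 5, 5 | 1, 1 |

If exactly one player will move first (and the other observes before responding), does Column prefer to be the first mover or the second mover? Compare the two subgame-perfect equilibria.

first

If R leads: Column's best replies are T→c1, M→c1, B→c4; R's induced payoffs 4, 9, 5; outcome (M, c1), payoffs (9, 7).
If Column leads: R's best replies are c1→M, c2→T, c3→B, c4→M, c5→M; Column's induced payoffs 7, 8, 4, 5, 2; outcome (T, c2), payoffs (6, 8).
Column gets 8 moving first and 7 moving second, so Column prefers to move first.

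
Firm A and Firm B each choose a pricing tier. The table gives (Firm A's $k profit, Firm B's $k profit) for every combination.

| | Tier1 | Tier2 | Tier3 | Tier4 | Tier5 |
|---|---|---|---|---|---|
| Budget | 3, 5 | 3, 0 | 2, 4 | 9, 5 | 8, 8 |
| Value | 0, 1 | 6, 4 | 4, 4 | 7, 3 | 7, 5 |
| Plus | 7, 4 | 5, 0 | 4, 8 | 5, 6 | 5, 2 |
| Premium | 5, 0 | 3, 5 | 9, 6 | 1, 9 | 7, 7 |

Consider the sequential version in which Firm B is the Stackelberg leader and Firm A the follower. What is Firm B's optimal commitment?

Tier5

Work backward from Firm A's decision.
- Tier1: Firm A compares 3, 0, 7, 5 and picks Plus; Firm B would get 4.
- Tier2: Firm A compares 3, 6, 5, 3 and picks Value; Firm B would get 4.
- Tier3: Firm A compares 2, 4, 4, 9 and picks Premium; Firm B would get 6.
- Tier4: Firm A compares 9, 7, 5, 1 and picks Budget; Firm B would get 5.
- Tier5: Firm A compares 8, 7, 5, 7 and picks Budget; Firm B would get 8.
Among 4, 4, 6, 5, 8, the best is 8 at Tier5. Subgame-perfect outcome: (Budget, Tier5) with payoffs (8, 8).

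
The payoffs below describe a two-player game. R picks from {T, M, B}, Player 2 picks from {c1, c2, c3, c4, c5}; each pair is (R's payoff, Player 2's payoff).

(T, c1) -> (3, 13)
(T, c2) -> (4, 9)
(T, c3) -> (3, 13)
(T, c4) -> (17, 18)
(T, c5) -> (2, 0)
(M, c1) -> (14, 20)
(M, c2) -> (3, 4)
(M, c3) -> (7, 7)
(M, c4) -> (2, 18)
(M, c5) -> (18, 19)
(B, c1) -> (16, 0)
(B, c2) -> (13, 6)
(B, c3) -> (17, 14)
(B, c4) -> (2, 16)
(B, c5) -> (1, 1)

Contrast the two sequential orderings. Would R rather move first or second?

second

If R leads: Player 2's best replies are T→c4, M→c1, B→c4; R's induced payoffs 17, 14, 2; outcome (T, c4), payoffs (17, 18).
If Player 2 leads: R's best replies are c1→B, c2→B, c3→B, c4→T, c5→M; Player 2's induced payoffs 0, 6, 14, 18, 19; outcome (M, c5), payoffs (18, 19).
R gets 17 moving first and 18 moving second, so R prefers to move second.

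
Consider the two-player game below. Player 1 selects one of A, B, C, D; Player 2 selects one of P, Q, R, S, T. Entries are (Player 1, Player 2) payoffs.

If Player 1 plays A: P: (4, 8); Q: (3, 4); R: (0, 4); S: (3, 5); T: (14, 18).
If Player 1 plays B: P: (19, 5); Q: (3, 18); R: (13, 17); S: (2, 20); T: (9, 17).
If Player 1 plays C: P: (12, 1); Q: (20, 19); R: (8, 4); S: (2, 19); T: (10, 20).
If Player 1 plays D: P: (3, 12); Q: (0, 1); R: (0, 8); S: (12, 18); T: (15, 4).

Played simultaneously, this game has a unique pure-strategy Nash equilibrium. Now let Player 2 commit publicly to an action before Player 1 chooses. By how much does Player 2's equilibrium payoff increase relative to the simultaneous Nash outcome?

Backward induction with Player 2 moving first.
- P: Player 1 compares 4, 19, 12, 3 and picks B; Player 2 would get 5.
- Q: Player 1 compares 3, 3, 20, 0 and picks C; Player 2 would get 19.
- R: Player 1 compares 0, 13, 8, 0 and picks B; Player 2 would get 17.
- S: Player 1 compares 3, 2, 2, 12 and picks D; Player 2 would get 18.
- T: Player 1 compares 14, 9, 10, 15 and picks D; Player 2 would get 4.
Player 2's induced payoffs are 5, 19, 17, 18, 4, so Player 2 commits to Q. Subgame-perfect outcome: (C, Q) with payoffs (20, 19).
Under simultaneous play:
Player 1's best replies: P→B; Q→C; R→B; S→D; T→D.
Player 2's best replies: A→T; B→S; C→T; D→S.
Only (D, S) has each player best-responding; Nash payoffs (12, 18).
Player 2's commitment gain: 19 − 18 = 1.

1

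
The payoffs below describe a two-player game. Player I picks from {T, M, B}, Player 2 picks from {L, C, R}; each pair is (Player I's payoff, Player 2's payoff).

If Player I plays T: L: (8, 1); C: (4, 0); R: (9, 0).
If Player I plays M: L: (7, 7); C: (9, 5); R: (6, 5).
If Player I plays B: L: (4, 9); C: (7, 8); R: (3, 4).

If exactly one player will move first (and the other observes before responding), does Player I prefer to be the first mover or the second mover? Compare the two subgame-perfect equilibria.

second

If Player I leads: Player 2's best replies are T→L, M→L, B→L; Player I's induced payoffs 8, 7, 4; outcome (T, L), payoffs (8, 1).
If Player 2 leads: Player I's best replies are L→T, C→M, R→T; Player 2's induced payoffs 1, 5, 0; outcome (M, C), payoffs (9, 5).
Player I gets 8 moving first and 9 moving second, so Player I prefers to move second.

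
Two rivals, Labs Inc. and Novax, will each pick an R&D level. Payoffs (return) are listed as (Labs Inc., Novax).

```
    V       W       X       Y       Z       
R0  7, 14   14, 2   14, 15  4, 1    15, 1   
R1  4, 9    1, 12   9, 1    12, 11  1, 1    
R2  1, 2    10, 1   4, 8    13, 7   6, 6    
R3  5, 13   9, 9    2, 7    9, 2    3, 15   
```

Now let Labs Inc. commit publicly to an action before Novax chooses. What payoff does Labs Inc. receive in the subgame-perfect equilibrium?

Work backward from Novax's decision.
- R0: BR = X, leader payoff 14.
- R1: BR = W, leader payoff 1.
- R2: BR = X, leader payoff 4.
- R3: BR = Z, leader payoff 3.
Labs Inc.'s induced payoffs are 14, 1, 4, 3, so Labs Inc. commits to R0. Subgame-perfect outcome: (R0, X) with payoffs (14, 15).

14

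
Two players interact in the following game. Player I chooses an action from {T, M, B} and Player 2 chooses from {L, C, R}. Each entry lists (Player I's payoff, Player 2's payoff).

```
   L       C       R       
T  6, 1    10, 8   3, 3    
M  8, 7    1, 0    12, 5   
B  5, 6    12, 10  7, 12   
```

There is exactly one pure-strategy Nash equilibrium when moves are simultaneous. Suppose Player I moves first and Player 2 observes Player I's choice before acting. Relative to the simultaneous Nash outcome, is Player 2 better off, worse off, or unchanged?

Backward induction with Player I moving first.
- T → Player 2 plays C (best of 1, 8, 3); Player I gets 10.
- M → Player 2 plays L (best of 7, 0, 5); Player I gets 8.
- B → Player 2 plays R (best of 6, 10, 12); Player I gets 7.
Player I's induced payoffs are 10, 8, 7, so Player I commits to T. Subgame-perfect outcome: (T, C) with payoffs (10, 8).
Under simultaneous play:
Player I's best replies: L→M; C→B; R→M.
Player 2's best replies: T→C; M→L; B→R.
Only (M, L) has each player best-responding; Nash payoffs (8, 7).
Player 2 earns 8 sequentially versus 7 at the Nash outcome: better off.

better off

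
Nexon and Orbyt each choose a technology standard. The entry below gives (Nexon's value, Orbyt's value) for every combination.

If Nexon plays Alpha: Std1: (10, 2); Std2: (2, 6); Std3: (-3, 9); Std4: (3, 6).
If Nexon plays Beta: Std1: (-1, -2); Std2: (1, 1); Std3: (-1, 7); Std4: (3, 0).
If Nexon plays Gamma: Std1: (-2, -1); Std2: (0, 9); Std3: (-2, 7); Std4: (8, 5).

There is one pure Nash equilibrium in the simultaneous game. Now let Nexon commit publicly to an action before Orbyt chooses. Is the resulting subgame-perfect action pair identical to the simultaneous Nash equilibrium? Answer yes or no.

no

Work backward from Orbyt's decision.
- Alpha: BR = Std3, leader payoff -3.
- Beta: BR = Std3, leader payoff -1.
- Gamma: BR = Std2, leader payoff 0.
Maximizing over -3, -1, 0, Nexon chooses Gamma. Subgame-perfect outcome: (Gamma, Std2) with payoffs (0, 9).
Under simultaneous play:
Nexon's best replies: Std1→Alpha; Std2→Alpha; Std3→Beta; Std4→Gamma.
Orbyt's best replies: Alpha→Std3; Beta→Std3; Gamma→Std2.
The unique mutual best reply is (Beta, Std3), giving (-1, 7).
Sequential outcome (Gamma, Std2) differs from the Nash profile (Beta, Std3).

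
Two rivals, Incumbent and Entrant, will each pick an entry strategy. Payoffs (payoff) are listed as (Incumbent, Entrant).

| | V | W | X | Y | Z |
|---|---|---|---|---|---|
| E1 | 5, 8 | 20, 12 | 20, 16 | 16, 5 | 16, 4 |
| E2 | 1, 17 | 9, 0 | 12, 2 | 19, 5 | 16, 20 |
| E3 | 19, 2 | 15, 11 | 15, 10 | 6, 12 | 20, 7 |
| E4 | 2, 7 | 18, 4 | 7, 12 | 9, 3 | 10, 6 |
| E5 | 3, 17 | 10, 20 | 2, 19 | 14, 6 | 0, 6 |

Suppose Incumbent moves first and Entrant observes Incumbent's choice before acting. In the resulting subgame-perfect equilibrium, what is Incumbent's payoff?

20

Entrant best-responds to each possible Incumbent move:
- E1: BR = X, leader payoff 20.
- E2: BR = Z, leader payoff 16.
- E3: BR = Y, leader payoff 6.
- E4: BR = X, leader payoff 7.
- E5: BR = W, leader payoff 10.
Maximizing over 20, 16, 6, 7, 10, Incumbent chooses E1. Subgame-perfect outcome: (E1, X) with payoffs (20, 16).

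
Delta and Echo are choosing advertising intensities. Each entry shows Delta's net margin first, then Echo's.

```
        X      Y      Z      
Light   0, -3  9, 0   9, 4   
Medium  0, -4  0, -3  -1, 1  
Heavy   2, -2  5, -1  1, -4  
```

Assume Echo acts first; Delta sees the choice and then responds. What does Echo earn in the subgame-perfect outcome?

Work backward from Delta's decision.
- X → Delta plays Heavy (best of 0, 0, 2); Echo gets -2.
- Y → Delta plays Light (best of 9, 0, 5); Echo gets 0.
- Z → Delta plays Light (best of 9, -1, 1); Echo gets 4.
Echo's induced payoffs are -2, 0, 4, so Echo commits to Z. Subgame-perfect outcome: (Light, Z) with payoffs (9, 4).

4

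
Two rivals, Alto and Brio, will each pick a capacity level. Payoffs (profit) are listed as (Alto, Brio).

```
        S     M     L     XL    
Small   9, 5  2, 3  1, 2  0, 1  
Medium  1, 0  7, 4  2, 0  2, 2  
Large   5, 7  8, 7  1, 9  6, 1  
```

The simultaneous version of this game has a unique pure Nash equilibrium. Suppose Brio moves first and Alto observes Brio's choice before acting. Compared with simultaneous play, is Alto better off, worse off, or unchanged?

Alto best-responds to each possible Brio move:
- S: BR = Small, leader payoff 5.
- M: BR = Large, leader payoff 7.
- L: BR = Medium, leader payoff 0.
- XL: BR = Large, leader payoff 1.
Brio's induced payoffs are 5, 7, 0, 1, so Brio commits to M. Subgame-perfect outcome: (Large, M) with payoffs (8, 7).
Now find the simultaneous Nash equilibrium.
Alto's best replies: S→Small; M→Large; L→Medium; XL→Large.
Brio's best replies: Small→S; Medium→M; Large→L.
Only (Small, S) has each player best-responding; Nash payoffs (9, 5).
Alto earns 8 sequentially versus 9 at the Nash outcome: worse off.

worse off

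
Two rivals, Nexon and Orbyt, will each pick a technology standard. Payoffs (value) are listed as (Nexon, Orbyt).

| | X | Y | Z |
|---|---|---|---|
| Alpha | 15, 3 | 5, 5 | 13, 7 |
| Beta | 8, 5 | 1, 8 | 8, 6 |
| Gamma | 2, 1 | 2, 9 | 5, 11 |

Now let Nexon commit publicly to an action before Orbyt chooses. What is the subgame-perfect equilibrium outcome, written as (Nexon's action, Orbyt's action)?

(Alpha, Z)

Solve by backward induction (Nexon leads).
- Alpha → Orbyt plays Z (best of 3, 5, 7); Nexon gets 13.
- Beta → Orbyt plays Y (best of 5, 8, 6); Nexon gets 1.
- Gamma → Orbyt plays Z (best of 1, 9, 11); Nexon gets 5.
Maximizing over 13, 1, 5, Nexon chooses Alpha. Subgame-perfect outcome: (Alpha, Z) with payoffs (13, 7).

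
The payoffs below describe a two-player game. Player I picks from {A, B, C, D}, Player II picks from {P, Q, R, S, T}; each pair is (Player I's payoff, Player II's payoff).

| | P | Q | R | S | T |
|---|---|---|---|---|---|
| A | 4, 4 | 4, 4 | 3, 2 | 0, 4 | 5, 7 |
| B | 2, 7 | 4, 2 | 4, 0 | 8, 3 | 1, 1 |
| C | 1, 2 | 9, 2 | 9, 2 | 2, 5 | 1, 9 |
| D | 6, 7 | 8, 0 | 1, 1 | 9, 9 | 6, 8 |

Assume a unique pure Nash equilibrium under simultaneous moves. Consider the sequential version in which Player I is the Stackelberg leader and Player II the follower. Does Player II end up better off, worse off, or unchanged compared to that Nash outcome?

Work backward from Player II's decision.
- A → Player II plays T (best of 4, 4, 2, 4, 7); Player I gets 5.
- B → Player II plays P (best of 7, 2, 0, 3, 1); Player I gets 2.
- C → Player II plays T (best of 2, 2, 2, 5, 9); Player I gets 1.
- D → Player II plays S (best of 7, 0, 1, 9, 8); Player I gets 9.
Among 5, 2, 1, 9, the best is 9 at D. Subgame-perfect outcome: (D, S) with payoffs (9, 9).
For the simultaneous game, intersect best replies.
Player I's best replies: P→D; Q→C; R→C; S→D; T→D.
Player II's best replies: A→T; B→P; C→T; D→S.
Only (D, S) has each player best-responding; Nash payoffs (9, 9).
Player II earns 9 sequentially versus 9 at the Nash outcome: unchanged.

unchanged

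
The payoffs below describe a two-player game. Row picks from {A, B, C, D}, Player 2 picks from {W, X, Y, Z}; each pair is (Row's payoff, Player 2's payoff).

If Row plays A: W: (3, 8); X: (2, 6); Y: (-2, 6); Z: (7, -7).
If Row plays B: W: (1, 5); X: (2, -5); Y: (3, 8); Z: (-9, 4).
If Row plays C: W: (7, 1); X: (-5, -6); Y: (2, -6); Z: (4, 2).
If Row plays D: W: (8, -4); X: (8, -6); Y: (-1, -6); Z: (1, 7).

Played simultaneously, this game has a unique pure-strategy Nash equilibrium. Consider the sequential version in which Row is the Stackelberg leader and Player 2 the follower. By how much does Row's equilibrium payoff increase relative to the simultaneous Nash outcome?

Solve by backward induction (Row leads).
- A → Player 2 plays W (best of 8, 6, 6, -7); Row gets 3.
- B → Player 2 plays Y (best of 5, -5, 8, 4); Row gets 3.
- C → Player 2 plays Z (best of 1, -6, -6, 2); Row gets 4.
- D → Player 2 plays Z (best of -4, -6, -6, 7); Row gets 1.
Row's induced payoffs are 3, 3, 4, 1, so Row commits to C. Subgame-perfect outcome: (C, Z) with payoffs (4, 2).
For the simultaneous game, intersect best replies.
Row's best replies: W→D; X→D; Y→B; Z→A.
Player 2's best replies: A→W; B→Y; C→Z; D→Z.
The unique mutual best reply is (B, Y), giving (3, 8).
Row's commitment gain: 4 − 3 = 1.

1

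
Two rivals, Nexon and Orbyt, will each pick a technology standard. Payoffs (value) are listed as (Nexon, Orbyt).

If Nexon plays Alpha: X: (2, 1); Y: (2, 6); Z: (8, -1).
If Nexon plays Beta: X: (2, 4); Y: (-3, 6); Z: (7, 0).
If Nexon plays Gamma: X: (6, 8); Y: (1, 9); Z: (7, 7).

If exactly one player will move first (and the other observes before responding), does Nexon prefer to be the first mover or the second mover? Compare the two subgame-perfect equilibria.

second

If Nexon leads: Orbyt's best replies are Alpha→Y, Beta→Y, Gamma→Y; Nexon's induced payoffs 2, -3, 1; outcome (Alpha, Y), payoffs (2, 6).
If Orbyt leads: Nexon's best replies are X→Gamma, Y→Alpha, Z→Alpha; Orbyt's induced payoffs 8, 6, -1; outcome (Gamma, X), payoffs (6, 8).
Nexon gets 2 moving first and 6 moving second, so Nexon prefers to move second.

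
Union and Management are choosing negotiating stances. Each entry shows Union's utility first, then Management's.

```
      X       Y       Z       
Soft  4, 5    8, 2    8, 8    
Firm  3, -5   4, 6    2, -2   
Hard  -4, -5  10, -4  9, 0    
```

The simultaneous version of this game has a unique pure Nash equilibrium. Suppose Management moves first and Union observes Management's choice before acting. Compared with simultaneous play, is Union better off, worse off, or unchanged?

worse off

Work backward from Union's decision.
- X → Union plays Soft (best of 4, 3, -4); Management gets 5.
- Y → Union plays Hard (best of 8, 4, 10); Management gets -4.
- Z → Union plays Hard (best of 8, 2, 9); Management gets 0.
Among 5, -4, 0, the best is 5 at X. Subgame-perfect outcome: (Soft, X) with payoffs (4, 5).
Now find the simultaneous Nash equilibrium.
Union's best replies: X→Soft; Y→Hard; Z→Hard.
Management's best replies: Soft→Z; Firm→Y; Hard→Z.
Only (Hard, Z) has each player best-responding; Nash payoffs (9, 0).
Union earns 4 sequentially versus 9 at the Nash outcome: worse off.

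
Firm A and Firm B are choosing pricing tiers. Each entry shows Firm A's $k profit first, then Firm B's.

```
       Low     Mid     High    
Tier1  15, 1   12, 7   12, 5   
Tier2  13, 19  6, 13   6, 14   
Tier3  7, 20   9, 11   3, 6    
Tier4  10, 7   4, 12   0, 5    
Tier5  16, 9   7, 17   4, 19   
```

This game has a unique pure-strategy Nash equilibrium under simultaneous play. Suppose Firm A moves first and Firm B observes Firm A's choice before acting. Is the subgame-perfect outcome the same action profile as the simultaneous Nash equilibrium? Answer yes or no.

Work backward from Firm B's decision.
- Tier1: Firm B compares 1, 7, 5 and picks Mid; Firm A would get 12.
- Tier2: Firm B compares 19, 13, 14 and picks Low; Firm A would get 13.
- Tier3: Firm B compares 20, 11, 6 and picks Low; Firm A would get 7.
- Tier4: Firm B compares 7, 12, 5 and picks Mid; Firm A would get 4.
- Tier5: Firm B compares 9, 17, 19 and picks High; Firm A would get 4.
Maximizing over 12, 13, 7, 4, 4, Firm A chooses Tier2. Subgame-perfect outcome: (Tier2, Low) with payoffs (13, 19).
For the simultaneous game, intersect best replies.
Firm A's best replies: Low→Tier5; Mid→Tier1; High→Tier1.
Firm B's best replies: Tier1→Mid; Tier2→Low; Tier3→Low; Tier4→Mid; Tier5→High.
The unique mutual best reply is (Tier1, Mid), giving (12, 7).
Sequential outcome (Tier2, Low) differs from the Nash profile (Tier1, Mid).

no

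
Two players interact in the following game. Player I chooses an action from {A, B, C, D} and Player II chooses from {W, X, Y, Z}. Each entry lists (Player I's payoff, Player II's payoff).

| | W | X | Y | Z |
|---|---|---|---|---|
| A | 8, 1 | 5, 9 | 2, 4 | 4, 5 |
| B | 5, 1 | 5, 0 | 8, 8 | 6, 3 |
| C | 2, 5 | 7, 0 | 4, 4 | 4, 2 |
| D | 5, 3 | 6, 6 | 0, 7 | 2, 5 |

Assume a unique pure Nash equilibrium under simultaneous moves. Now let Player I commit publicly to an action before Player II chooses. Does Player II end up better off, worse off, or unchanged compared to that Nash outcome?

unchanged

Backward induction with Player I moving first.
- A: Player II compares 1, 9, 4, 5 and picks X; Player I would get 5.
- B: Player II compares 1, 0, 8, 3 and picks Y; Player I would get 8.
- C: Player II compares 5, 0, 4, 2 and picks W; Player I would get 2.
- D: Player II compares 3, 6, 7, 5 and picks Y; Player I would get 0.
Among 5, 8, 2, 0, the best is 8 at B. Subgame-perfect outcome: (B, Y) with payoffs (8, 8).
Under simultaneous play:
Player I's best replies: W→A; X→C; Y→B; Z→B.
Player II's best replies: A→X; B→Y; C→W; D→Y.
The unique mutual best reply is (B, Y), giving (8, 8).
Player II earns 8 sequentially versus 8 at the Nash outcome: unchanged.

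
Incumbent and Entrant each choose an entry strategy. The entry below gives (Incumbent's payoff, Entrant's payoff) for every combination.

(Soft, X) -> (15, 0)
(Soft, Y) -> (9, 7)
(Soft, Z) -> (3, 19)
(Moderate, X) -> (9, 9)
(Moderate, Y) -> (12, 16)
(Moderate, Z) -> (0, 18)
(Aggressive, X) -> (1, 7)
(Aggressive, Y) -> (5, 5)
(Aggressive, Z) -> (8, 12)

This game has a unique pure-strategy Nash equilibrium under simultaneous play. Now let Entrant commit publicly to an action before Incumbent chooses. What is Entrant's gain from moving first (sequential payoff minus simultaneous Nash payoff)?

Solve by backward induction (Entrant leads).
- X: Incumbent compares 15, 9, 1 and picks Soft; Entrant would get 0.
- Y: Incumbent compares 9, 12, 5 and picks Moderate; Entrant would get 16.
- Z: Incumbent compares 3, 0, 8 and picks Aggressive; Entrant would get 12.
Among 0, 16, 12, the best is 16 at Y. Subgame-perfect outcome: (Moderate, Y) with payoffs (12, 16).
For the simultaneous game, intersect best replies.
Incumbent's best replies: X→Soft; Y→Moderate; Z→Aggressive.
Entrant's best replies: Soft→Z; Moderate→Z; Aggressive→Z.
The unique mutual best reply is (Aggressive, Z), giving (8, 12).
Entrant's commitment gain: 16 − 12 = 4.

4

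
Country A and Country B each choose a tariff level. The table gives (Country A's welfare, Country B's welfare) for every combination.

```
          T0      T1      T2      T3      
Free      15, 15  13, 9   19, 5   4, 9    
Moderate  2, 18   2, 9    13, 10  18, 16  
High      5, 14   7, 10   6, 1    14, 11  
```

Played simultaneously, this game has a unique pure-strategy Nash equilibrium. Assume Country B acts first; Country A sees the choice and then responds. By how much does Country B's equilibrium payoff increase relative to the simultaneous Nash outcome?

Country A best-responds to each possible Country B move:
- T0 → Country A plays Free (best of 15, 2, 5); Country B gets 15.
- T1 → Country A plays Free (best of 13, 2, 7); Country B gets 9.
- T2 → Country A plays Free (best of 19, 13, 6); Country B gets 5.
- T3 → Country A plays Moderate (best of 4, 18, 14); Country B gets 16.
Country B's induced payoffs are 15, 9, 5, 16, so Country B commits to T3. Subgame-perfect outcome: (Moderate, T3) with payoffs (18, 16).
For the simultaneous game, intersect best replies.
Country A's best replies: T0→Free; T1→Free; T2→Free; T3→Moderate.
Country B's best replies: Free→T0; Moderate→T0; High→T0.
The unique mutual best reply is (Free, T0), giving (15, 15).
Country B's commitment gain: 16 − 15 = 1.

1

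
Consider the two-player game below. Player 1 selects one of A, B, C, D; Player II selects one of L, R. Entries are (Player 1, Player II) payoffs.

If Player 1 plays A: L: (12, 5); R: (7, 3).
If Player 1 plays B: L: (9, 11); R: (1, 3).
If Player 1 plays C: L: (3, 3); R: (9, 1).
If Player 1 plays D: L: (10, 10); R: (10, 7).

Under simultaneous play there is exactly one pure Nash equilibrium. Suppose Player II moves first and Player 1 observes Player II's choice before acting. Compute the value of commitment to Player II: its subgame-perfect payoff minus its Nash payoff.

2

Backward induction with Player II moving first.
- L: Player 1 compares 12, 9, 3, 10 and picks A; Player II would get 5.
- R: Player 1 compares 7, 1, 9, 10 and picks D; Player II would get 7.
Player II's induced payoffs are 5, 7, so Player II commits to R. Subgame-perfect outcome: (D, R) with payoffs (10, 7).
Now find the simultaneous Nash equilibrium.
Player 1's best replies: L→A; R→D.
Player II's best replies: A→L; B→L; C→L; D→L.
The unique mutual best reply is (A, L), giving (12, 5).
Player II's commitment gain: 7 − 5 = 2.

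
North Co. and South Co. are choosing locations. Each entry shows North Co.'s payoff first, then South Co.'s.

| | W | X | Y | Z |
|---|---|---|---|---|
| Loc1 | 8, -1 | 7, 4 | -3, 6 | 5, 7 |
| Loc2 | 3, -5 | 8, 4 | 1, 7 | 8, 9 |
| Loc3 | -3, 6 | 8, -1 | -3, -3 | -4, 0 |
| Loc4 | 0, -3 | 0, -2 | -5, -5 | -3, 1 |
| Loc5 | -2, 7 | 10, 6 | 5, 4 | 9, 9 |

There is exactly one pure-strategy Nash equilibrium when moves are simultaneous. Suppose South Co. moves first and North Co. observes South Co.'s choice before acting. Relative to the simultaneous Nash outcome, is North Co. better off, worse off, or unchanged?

unchanged

Backward induction with South Co. moving first.
- W: North Co. compares 8, 3, -3, 0, -2 and picks Loc1; South Co. would get -1.
- X: North Co. compares 7, 8, 8, 0, 10 and picks Loc5; South Co. would get 6.
- Y: North Co. compares -3, 1, -3, -5, 5 and picks Loc5; South Co. would get 4.
- Z: North Co. compares 5, 8, -4, -3, 9 and picks Loc5; South Co. would get 9.
Among -1, 6, 4, 9, the best is 9 at Z. Subgame-perfect outcome: (Loc5, Z) with payoffs (9, 9).
For the simultaneous game, intersect best replies.
North Co.'s best replies: W→Loc1; X→Loc5; Y→Loc5; Z→Loc5.
South Co.'s best replies: Loc1→Z; Loc2→Z; Loc3→W; Loc4→Z; Loc5→Z.
Only (Loc5, Z) has each player best-responding; Nash payoffs (9, 9).
North Co. earns 9 sequentially versus 9 at the Nash outcome: unchanged.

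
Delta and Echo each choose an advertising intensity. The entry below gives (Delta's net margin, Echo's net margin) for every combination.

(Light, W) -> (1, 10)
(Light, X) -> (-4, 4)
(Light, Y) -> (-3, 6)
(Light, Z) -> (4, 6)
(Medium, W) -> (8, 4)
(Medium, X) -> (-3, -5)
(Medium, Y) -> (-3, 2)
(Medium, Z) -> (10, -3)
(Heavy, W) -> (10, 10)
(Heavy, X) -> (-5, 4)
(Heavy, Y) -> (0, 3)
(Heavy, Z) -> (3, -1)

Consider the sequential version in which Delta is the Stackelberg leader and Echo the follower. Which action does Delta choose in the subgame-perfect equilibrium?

Heavy

Backward induction with Delta moving first.
- Light → Echo plays W (best of 10, 4, 6, 6); Delta gets 1.
- Medium → Echo plays W (best of 4, -5, 2, -3); Delta gets 8.
- Heavy → Echo plays W (best of 10, 4, 3, -1); Delta gets 10.
Delta's induced payoffs are 1, 8, 10, so Delta commits to Heavy. Subgame-perfect outcome: (Heavy, W) with payoffs (10, 10).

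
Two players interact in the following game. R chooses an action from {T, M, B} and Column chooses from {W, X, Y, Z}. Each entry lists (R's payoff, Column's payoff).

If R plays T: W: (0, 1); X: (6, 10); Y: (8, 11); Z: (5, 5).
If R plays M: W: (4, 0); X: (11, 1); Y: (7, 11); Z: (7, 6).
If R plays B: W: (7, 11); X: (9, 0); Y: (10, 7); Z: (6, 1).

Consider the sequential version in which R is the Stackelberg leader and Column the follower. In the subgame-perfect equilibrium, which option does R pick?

Backward induction with R moving first.
- T: Column compares 1, 10, 11, 5 and picks Y; R would get 8.
- M: Column compares 0, 1, 11, 6 and picks Y; R would get 7.
- B: Column compares 11, 0, 7, 1 and picks W; R would get 7.
Among 8, 7, 7, the best is 8 at T. Subgame-perfect outcome: (T, Y) with payoffs (8, 11).

T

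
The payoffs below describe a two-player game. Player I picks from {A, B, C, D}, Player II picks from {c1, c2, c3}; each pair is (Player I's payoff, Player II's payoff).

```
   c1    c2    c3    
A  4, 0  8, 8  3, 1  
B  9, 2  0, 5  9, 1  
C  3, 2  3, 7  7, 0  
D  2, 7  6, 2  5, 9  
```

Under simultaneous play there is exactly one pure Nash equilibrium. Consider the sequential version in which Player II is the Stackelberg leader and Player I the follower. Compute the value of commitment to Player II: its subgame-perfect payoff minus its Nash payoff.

Player I best-responds to each possible Player II move:
- c1 → Player I plays B (best of 4, 9, 3, 2); Player II gets 2.
- c2 → Player I plays A (best of 8, 0, 3, 6); Player II gets 8.
- c3 → Player I plays B (best of 3, 9, 7, 5); Player II gets 1.
Player II's induced payoffs are 2, 8, 1, so Player II commits to c2. Subgame-perfect outcome: (A, c2) with payoffs (8, 8).
Now find the simultaneous Nash equilibrium.
Player I's best replies: c1→B; c2→A; c3→B.
Player II's best replies: A→c2; B→c2; C→c2; D→c3.
Only (A, c2) has each player best-responding; Nash payoffs (8, 8).
Player II's commitment gain: 8 − 8 = 0.

0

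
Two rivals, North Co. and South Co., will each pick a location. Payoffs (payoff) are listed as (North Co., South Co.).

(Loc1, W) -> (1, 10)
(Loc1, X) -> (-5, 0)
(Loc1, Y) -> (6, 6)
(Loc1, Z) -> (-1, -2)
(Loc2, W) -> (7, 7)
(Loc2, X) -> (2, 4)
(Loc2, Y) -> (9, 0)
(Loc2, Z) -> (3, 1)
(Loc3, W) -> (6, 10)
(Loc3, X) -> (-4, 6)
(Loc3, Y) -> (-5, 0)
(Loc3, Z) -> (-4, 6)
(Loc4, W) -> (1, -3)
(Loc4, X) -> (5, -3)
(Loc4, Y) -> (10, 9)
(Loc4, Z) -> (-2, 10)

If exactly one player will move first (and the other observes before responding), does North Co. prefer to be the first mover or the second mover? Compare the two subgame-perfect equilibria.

If North Co. leads: South Co.'s best replies are Loc1→W, Loc2→W, Loc3→W, Loc4→Z; North Co.'s induced payoffs 1, 7, 6, -2; outcome (Loc2, W), payoffs (7, 7).
If South Co. leads: North Co.'s best replies are W→Loc2, X→Loc4, Y→Loc4, Z→Loc2; South Co.'s induced payoffs 7, -3, 9, 1; outcome (Loc4, Y), payoffs (10, 9).
North Co. gets 7 moving first and 10 moving second, so North Co. prefers to move second.

second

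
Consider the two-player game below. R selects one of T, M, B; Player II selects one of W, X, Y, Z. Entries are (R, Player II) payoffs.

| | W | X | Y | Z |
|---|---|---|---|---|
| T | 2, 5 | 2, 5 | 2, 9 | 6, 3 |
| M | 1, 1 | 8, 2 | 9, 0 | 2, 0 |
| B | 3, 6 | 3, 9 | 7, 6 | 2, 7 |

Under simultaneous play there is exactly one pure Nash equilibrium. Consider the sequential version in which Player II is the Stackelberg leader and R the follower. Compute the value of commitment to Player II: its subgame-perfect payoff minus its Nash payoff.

R best-responds to each possible Player II move:
- W → R plays B (best of 2, 1, 3); Player II gets 6.
- X → R plays M (best of 2, 8, 3); Player II gets 2.
- Y → R plays M (best of 2, 9, 7); Player II gets 0.
- Z → R plays T (best of 6, 2, 2); Player II gets 3.
Maximizing over 6, 2, 0, 3, Player II chooses W. Subgame-perfect outcome: (B, W) with payoffs (3, 6).
Under simultaneous play:
R's best replies: W→B; X→M; Y→M; Z→T.
Player II's best replies: T→Y; M→X; B→X.
Only (M, X) has each player best-responding; Nash payoffs (8, 2).
Player II's commitment gain: 6 − 2 = 4.

4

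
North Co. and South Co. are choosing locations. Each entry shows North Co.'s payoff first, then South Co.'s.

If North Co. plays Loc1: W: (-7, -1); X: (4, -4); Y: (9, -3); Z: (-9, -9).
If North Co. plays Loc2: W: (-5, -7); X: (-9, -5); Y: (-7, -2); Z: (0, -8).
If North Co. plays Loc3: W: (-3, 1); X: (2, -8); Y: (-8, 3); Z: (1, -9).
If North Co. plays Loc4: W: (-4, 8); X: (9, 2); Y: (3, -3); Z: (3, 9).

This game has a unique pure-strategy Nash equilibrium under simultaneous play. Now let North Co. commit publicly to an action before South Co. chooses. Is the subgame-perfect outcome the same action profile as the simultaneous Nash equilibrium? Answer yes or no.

South Co. best-responds to each possible North Co. move:
- Loc1: South Co. compares -1, -4, -3, -9 and picks W; North Co. would get -7.
- Loc2: South Co. compares -7, -5, -2, -8 and picks Y; North Co. would get -7.
- Loc3: South Co. compares 1, -8, 3, -9 and picks Y; North Co. would get -8.
- Loc4: South Co. compares 8, 2, -3, 9 and picks Z; North Co. would get 3.
North Co.'s induced payoffs are -7, -7, -8, 3, so North Co. commits to Loc4. Subgame-perfect outcome: (Loc4, Z) with payoffs (3, 9).
Now find the simultaneous Nash equilibrium.
North Co.'s best replies: W→Loc3; X→Loc4; Y→Loc1; Z→Loc4.
South Co.'s best replies: Loc1→W; Loc2→Y; Loc3→Y; Loc4→Z.
Only (Loc4, Z) has each player best-responding; Nash payoffs (3, 9).
Sequential outcome (Loc4, Z) coincides with the Nash profile (Loc4, Z).

yes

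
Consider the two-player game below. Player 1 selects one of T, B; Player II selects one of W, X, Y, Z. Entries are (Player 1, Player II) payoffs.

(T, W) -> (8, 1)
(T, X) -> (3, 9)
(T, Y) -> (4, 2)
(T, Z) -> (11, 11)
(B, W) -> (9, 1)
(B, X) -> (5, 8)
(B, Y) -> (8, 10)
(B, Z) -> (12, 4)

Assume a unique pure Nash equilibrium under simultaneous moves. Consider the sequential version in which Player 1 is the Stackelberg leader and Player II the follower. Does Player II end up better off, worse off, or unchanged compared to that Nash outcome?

Player II best-responds to each possible Player 1 move:
- T → Player II plays Z (best of 1, 9, 2, 11); Player 1 gets 11.
- B → Player II plays Y (best of 1, 8, 10, 4); Player 1 gets 8.
Player 1's induced payoffs are 11, 8, so Player 1 commits to T. Subgame-perfect outcome: (T, Z) with payoffs (11, 11).
Now find the simultaneous Nash equilibrium.
Player 1's best replies: W→B; X→B; Y→B; Z→B.
Player II's best replies: T→Z; B→Y.
The unique mutual best reply is (B, Y), giving (8, 10).
Player II earns 11 sequentially versus 10 at the Nash outcome: better off.

better off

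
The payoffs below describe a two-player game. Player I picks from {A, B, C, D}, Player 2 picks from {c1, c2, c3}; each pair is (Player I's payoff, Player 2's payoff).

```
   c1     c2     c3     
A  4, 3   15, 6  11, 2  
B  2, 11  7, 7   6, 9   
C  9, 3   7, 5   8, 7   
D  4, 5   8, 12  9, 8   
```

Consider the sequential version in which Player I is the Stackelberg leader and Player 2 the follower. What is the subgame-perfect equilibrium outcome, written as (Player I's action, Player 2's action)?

(A, c2)

Work backward from Player 2's decision.
- A → Player 2 plays c2 (best of 3, 6, 2); Player I gets 15.
- B → Player 2 plays c1 (best of 11, 7, 9); Player I gets 2.
- C → Player 2 plays c3 (best of 3, 5, 7); Player I gets 8.
- D → Player 2 plays c2 (best of 5, 12, 8); Player I gets 8.
Player I's induced payoffs are 15, 2, 8, 8, so Player I commits to A. Subgame-perfect outcome: (A, c2) with payoffs (15, 6).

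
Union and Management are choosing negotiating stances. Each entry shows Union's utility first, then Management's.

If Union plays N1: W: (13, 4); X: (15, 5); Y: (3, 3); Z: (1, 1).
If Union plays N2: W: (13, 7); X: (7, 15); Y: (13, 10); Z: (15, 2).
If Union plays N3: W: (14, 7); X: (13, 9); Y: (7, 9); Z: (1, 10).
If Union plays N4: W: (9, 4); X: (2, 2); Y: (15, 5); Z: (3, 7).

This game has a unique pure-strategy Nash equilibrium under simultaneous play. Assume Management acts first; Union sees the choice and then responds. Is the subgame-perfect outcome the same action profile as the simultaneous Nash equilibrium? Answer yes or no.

no

Backward induction with Management moving first.
- W → Union plays N3 (best of 13, 13, 14, 9); Management gets 7.
- X → Union plays N1 (best of 15, 7, 13, 2); Management gets 5.
- Y → Union plays N4 (best of 3, 13, 7, 15); Management gets 5.
- Z → Union plays N2 (best of 1, 15, 1, 3); Management gets 2.
Among 7, 5, 5, 2, the best is 7 at W. Subgame-perfect outcome: (N3, W) with payoffs (14, 7).
Under simultaneous play:
Union's best replies: W→N3; X→N1; Y→N4; Z→N2.
Management's best replies: N1→X; N2→X; N3→Z; N4→Z.
The unique mutual best reply is (N1, X), giving (15, 5).
Sequential outcome (N3, W) differs from the Nash profile (N1, X).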